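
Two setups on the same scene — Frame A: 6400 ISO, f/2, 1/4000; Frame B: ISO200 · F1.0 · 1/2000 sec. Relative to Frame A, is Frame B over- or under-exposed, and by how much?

Aperture: f/2 → f/1.4 → f/1.0 — 2 stops opened up (brighter).
Shutter speed: 1/4000 → 1/2000 — 1 stop longer (brighter).
ISO: 6400 → 3200 → 1600 → 800 → 400 → 200 — 5 stops lower (darker).
Net: +2 +1 −5 = −2 stops.

2 stops darker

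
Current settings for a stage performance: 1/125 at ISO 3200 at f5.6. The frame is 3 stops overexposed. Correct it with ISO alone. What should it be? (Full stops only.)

ISO 400

Overexposed by 3 stops → need 3 stops darker.
ISO: 3200 → 1600 → 800 → 400.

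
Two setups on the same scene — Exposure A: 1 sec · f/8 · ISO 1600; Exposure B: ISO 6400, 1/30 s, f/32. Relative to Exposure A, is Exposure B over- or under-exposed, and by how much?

7 stops darker

Aperture: f/8 → f/11 → f/16 → f/22 → f/32 — 4 stops narrower (darker).
Shutter speed: 1 → 1/2 → 1/4 → 1/8 → 1/15 → 1/30 — 5 stops shorter (darker).
ISO: 1600 → 3200 → 6400 — 2 stops higher (brighter).
Net: −4 −5 +2 = −7 stops.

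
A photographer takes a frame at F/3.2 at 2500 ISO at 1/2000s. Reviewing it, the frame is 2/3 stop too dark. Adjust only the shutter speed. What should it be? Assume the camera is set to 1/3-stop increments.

Underexposed by 2/3 stop → need 2/3 stop brighter.
Shutter speed: 1/2000 → 1/1600 → 1/1250.

1/1250s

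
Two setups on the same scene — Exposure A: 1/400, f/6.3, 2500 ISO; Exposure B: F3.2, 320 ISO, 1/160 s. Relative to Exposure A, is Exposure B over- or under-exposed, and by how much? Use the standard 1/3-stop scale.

Aperture: f/6.3 → f/5.6 → f/5 → f/4.5 → f/4 → f/3.5 → f/3.2 — 2 stops opened up (brighter).
Shutter speed: 1/400 → 1/320 → 1/250 → 1/200 → 1/160 — 1 1/3 stops slower (brighter).
ISO: 2500 → 2000 → 1600 → 1250 → 1000 → 800 → 640 → 500 → 400 → 320 — 3 stops lower (darker).
Net: +2 +1 1/3 −3 = +1/3 stops.

1/3 stop brighter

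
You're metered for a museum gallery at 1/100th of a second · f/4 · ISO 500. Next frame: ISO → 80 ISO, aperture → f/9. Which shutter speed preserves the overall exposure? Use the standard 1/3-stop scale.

ISO: 500 → 400 → 320 → 250 → 200 → 160 → 125 → 100 → 80 — 2 2/3 stops dropped (darker).
Aperture: f/4 → f/4.5 → f/5 → f/5.6 → f/6.3 → f/7.1 → f/8 → f/9 — 2 1/3 stops narrower (darker).
Net change so far: 5 stops darker. Offset with the shutter speed: 1/100 → 1/80 → 1/60 → 1/50 → 1/40 → 1/30 → 1/25 → 1/20 → 1/15 → 1/13 → 1/10 → 1/8 → 1/6 → 1/5 → 1/4 → 0.3.

0.3 s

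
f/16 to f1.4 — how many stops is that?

f/16 → f/11 → f/8 → f/5.6 → f/4 → f/2.8 → f/2 → f/1.4 — count the steps: 7 stops.

7 stops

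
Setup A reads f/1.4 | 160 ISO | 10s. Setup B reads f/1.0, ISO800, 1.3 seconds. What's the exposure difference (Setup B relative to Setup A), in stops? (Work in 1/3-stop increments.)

1/3 stop brighter

Aperture: f/1.4 → f/1.2 → f/1.1 → f/1.0 — 1 stop opened up (brighter).
Shutter speed: 10 → 8 → 6 → 5 → 4 → 3.2 → 2.5 → 2 → 1.6 → 1.3 — 3 stops faster (darker).
ISO: 160 → 200 → 250 → 320 → 400 → 500 → 640 → 800 — 2 1/3 stops higher (brighter).
Net: +1 −3 +2 1/3 = +1/3 stops.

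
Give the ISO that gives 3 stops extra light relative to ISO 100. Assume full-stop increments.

ISO 800

ISO: 100 → 200 → 400 → 800 — 3 stops raised (brighter).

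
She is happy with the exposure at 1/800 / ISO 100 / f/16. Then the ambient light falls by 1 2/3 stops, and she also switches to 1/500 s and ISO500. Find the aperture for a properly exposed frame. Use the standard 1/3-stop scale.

Scene light: 1 2/3 stops darker.
Shutter speed: 1/800 → 1/640 → 1/500 — 2/3 stop longer (brighter).
ISO: 100 → 125 → 160 → 200 → 250 → 320 → 400 → 500 — 2 1/3 stops raised (brighter).
Net so far: 1 1/3 stops brighter. Aperture: f/16 → f/18 → f/20 → f/22 → f/25.

f/25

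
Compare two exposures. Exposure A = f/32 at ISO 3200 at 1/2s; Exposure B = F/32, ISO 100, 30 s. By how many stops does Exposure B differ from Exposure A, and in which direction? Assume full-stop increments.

Aperture: unchanged.
Shutter speed: 1/2 → 1 → 2 → 4 → 8 → 15 → 30 — 6 stops longer (brighter).
ISO: 3200 → 1600 → 800 → 400 → 200 → 100 — 5 stops lower (darker).
Net: +6 −5 = +1 stop.

1 stop brighter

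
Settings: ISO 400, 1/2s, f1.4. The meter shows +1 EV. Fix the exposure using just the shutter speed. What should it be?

1/4s

Overexposed by 1 stop → need 1 stop darker.
Shutter speed: 1/2 → 1/4.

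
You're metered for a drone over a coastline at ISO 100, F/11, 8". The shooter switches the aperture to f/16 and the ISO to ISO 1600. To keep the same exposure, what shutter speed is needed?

Aperture: f/11 → f/16 — 1 stop stopped down (darker).
ISO: 100 → 200 → 400 → 800 → 1600 — 4 stops raised (brighter).
Net change so far: 3 stops brighter. Offset with the shutter speed: 8 → 4 → 2 → 1.

1 s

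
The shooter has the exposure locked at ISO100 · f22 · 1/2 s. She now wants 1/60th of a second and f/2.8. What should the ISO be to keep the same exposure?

ISO 50

Shutter speed: 1/2 → 1/4 → 1/8 → 1/15 → 1/30 → 1/60 — 5 stops shorter (darker).
Aperture: f/22 → f/16 → f/11 → f/8 → f/5.6 → f/4 → f/2.8 — 6 stops opened up (brighter).
Net change so far: 1 stop brighter. Offset with the ISO: 100 → 50.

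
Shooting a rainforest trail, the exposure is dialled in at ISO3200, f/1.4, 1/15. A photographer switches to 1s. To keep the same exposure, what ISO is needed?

ISO 200

Shutter speed: 1/15 → 1/8 → 1/4 → 1/2 → 1 — 4 stops longer (brighter).
Need 4 stops darker from the ISO: 3200 → 1600 → 800 → 400 → 200.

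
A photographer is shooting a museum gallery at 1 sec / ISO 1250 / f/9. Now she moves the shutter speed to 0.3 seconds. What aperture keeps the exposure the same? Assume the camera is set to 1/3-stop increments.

f/5

Shutter speed: 1 → 0.8 → 0.6 → 0.5 → 0.4 → 0.3 — 1 2/3 stops shorter (darker).
Need 1 2/3 stops brighter from the aperture: f/9 → f/8 → f/7.1 → f/6.3 → f/5.6 → f/5.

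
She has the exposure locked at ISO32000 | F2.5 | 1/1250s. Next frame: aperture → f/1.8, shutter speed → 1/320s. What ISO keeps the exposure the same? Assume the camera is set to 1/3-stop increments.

Aperture: f/2.5 → f/2.2 → f/2 → f/1.8 — 1 stop larger aperture (brighter).
Shutter speed: 1/1250 → 1/1000 → 1/800 → 1/640 → 1/500 → 1/400 → 1/320 — 2 stops longer (brighter).
Net change so far: 3 stops brighter. Offset with the ISO: 32000 → 25600 → 20000 → 16000 → 12800 → 10000 → 8000 → 6400 → 5000 → 4000.

ISO 4000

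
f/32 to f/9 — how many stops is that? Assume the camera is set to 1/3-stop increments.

3 2/3 stops

f/32 → f/29 → f/25 → f/22 → f/20 → f/18 → f/16 → f/14 → f/13 → f/11 → f/10 → f/9 — count the steps: 11 third-stops = 3 2/3 stops.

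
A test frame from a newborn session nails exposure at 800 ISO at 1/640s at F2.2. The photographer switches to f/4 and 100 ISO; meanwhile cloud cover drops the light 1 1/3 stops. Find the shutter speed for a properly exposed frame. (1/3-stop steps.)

1/10s

Scene light: 1 1/3 stops darker.
Aperture: f/2.2 → f/2.5 → f/2.8 → f/3.2 → f/3.5 → f/4 — 1 2/3 stops stopped down (darker).
ISO: 800 → 640 → 500 → 400 → 320 → 250 → 200 → 160 → 125 → 100 — 3 stops dropped (darker).
Net so far: 6 stops darker. Shutter speed: 1/640 → 1/500 → 1/400 → 1/320 → 1/250 → 1/200 → 1/160 → 1/125 → 1/100 → 1/80 → 1/60 → 1/50 → 1/40 → 1/30 → 1/25 → 1/20 → 1/15 → 1/13 → 1/10.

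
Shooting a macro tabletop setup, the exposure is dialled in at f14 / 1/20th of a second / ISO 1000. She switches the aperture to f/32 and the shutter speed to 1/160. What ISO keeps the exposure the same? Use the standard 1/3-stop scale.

Aperture: f/14 → f/16 → f/18 → f/20 → f/22 → f/25 → f/29 → f/32 — 2 1/3 stops smaller aperture (darker).
Shutter speed: 1/20 → 1/25 → 1/30 → 1/40 → 1/50 → 1/60 → 1/80 → 1/100 → 1/125 → 1/160 — 3 stops shorter (darker).
Net change so far: 5 1/3 stops darker. Offset with the ISO: 1000 → 1250 → 1600 → 2000 → 2500 → 3200 → 4000 → 5000 → 6400 → 8000 → 10000 → 12800 → 16000 → 20000 → 25600 → 32000 → 40000.

ISO 40000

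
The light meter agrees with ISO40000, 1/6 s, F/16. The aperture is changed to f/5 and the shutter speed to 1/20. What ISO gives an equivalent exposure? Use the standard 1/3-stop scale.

ISO 12800

Aperture: f/16 → f/14 → f/13 → f/11 → f/10 → f/9 → f/8 → f/7.1 → f/6.3 → f/5.6 → f/5 — 3 1/3 stops wider (brighter).
Shutter speed: 1/6 → 1/8 → 1/10 → 1/13 → 1/15 → 1/20 — 1 2/3 stops faster (darker).
Net change so far: 1 2/3 stops brighter. Offset with the ISO: 40000 → 32000 → 25600 → 20000 → 16000 → 12800.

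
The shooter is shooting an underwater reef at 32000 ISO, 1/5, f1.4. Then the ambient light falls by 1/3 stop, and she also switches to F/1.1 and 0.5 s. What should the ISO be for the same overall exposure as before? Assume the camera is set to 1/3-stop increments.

Scene light: 1/3 stop darker.
Aperture: f/1.4 → f/1.2 → f/1.1 — 2/3 stop wider (brighter).
Shutter speed: 1/5 → 1/4 → 0.3 → 0.4 → 0.5 — 1 1/3 stops slower (brighter).
Net so far: 1 2/3 stops brighter. ISO: 32000 → 25600 → 20000 → 16000 → 12800 → 10000.

ISO 10000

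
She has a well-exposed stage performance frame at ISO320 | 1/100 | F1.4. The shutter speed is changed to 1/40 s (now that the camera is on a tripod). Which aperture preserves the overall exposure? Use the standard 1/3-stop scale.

f/2.2

Shutter speed: 1/100 → 1/80 → 1/60 → 1/50 → 1/40 — 1 1/3 stops slower (brighter).
Need 1 1/3 stops darker from the aperture: f/1.4 → f/1.6 → f/1.8 → f/2 → f/2.2.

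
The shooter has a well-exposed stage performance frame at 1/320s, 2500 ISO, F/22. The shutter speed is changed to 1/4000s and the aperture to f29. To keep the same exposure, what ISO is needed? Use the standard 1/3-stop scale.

ISO 51200

Shutter speed: 1/320 → 1/400 → 1/500 → 1/640 → 1/800 → 1/1000 → 1/1250 → 1/1600 → 1/2000 → 1/2500 → 1/3200 → 1/4000 — 3 2/3 stops shorter (darker).
Aperture: f/22 → f/25 → f/29 — 2/3 stop narrower (darker).
Net change so far: 4 1/3 stops darker. Offset with the ISO: 2500 → 3200 → 4000 → 5000 → 6400 → 8000 → 10000 → 12800 → 16000 → 20000 → 25600 → 32000 → 40000 → 51200.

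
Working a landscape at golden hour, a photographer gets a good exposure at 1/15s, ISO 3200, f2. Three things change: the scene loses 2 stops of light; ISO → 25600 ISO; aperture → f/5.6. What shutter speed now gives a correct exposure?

1/4s

Scene light: 2 stops darker.
ISO: 3200 → 6400 → 12800 → 25600 — 3 stops raised (brighter).
Aperture: f/2 → f/2.8 → f/4 → f/5.6 — 3 stops smaller aperture (darker).
Net so far: 2 stops darker. Shutter speed: 1/15 → 1/8 → 1/4.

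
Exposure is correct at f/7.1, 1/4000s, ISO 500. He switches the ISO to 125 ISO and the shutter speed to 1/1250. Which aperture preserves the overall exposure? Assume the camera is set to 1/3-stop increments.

f/6.3

ISO: 500 → 400 → 320 → 250 → 200 → 160 → 125 — 2 stops lower (darker).
Shutter speed: 1/4000 → 1/3200 → 1/2500 → 1/2000 → 1/1600 → 1/1250 — 1 2/3 stops longer (brighter).
Net change so far: 1/3 stop darker. Offset with the aperture: f/7.1 → f/6.3.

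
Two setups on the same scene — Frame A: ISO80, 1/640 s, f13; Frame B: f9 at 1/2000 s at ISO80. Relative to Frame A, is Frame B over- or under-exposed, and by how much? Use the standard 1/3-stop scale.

2/3 stop darker

Aperture: f/13 → f/11 → f/10 → f/9 — 1 stop larger aperture (brighter).
Shutter speed: 1/640 → 1/800 → 1/1000 → 1/1250 → 1/1600 → 1/2000 — 1 2/3 stops shorter (darker).
ISO: unchanged.
Net: +1 −1 2/3 = −2/3 stops.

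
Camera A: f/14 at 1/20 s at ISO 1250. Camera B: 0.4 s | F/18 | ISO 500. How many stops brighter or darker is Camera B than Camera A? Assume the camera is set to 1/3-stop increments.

Aperture: f/14 → f/16 → f/18 — 2/3 stop stopped down (darker).
Shutter speed: 1/20 → 1/15 → 1/13 → 1/10 → 1/8 → 1/6 → 1/5 → 1/4 → 0.3 → 0.4 — 3 stops longer (brighter).
ISO: 1250 → 1000 → 800 → 640 → 500 — 1 1/3 stops dropped (darker).
Net: −2/3 +3 −1 1/3 = +1 stop.

1 stop brighter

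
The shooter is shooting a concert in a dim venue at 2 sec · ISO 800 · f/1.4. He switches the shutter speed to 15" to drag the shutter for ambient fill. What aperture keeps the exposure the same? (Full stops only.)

f/4

Shutter speed: 2 → 4 → 8 → 15 — 3 stops slower (brighter).
Need 3 stops darker from the aperture: f/1.4 → f/2 → f/2.8 → f/4.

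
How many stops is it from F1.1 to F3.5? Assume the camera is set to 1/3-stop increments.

3 1/3 stops

f/1.1 → f/1.2 → f/1.4 → f/1.6 → f/1.8 → f/2 → f/2.2 → f/2.5 → f/2.8 → f/3.2 → f/3.5 — count the steps: 10 third-stops = 3 1/3 stops.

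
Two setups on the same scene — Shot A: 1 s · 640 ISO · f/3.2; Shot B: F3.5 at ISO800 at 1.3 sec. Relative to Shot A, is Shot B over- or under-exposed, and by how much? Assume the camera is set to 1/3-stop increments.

1/3 stop brighter

Aperture: f/3.2 → f/3.5 — 1/3 stop narrower (darker).
Shutter speed: 1 → 1.3 — 1/3 stop longer (brighter).
ISO: 640 → 800 — 1/3 stop raised (brighter).
Net: −1/3 +1/3 +1/3 = +1/3 stops.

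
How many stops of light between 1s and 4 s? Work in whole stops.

2 stops

1 → 2 → 4 — count the steps: 2 stops.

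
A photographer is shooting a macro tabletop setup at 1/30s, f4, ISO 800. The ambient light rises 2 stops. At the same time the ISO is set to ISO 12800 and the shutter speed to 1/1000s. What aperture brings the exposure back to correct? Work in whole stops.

Scene light: 2 stops brighter.
ISO: 800 → 1600 → 3200 → 6400 → 12800 — 4 stops raised (brighter).
Shutter speed: 1/30 → 1/60 → 1/125 → 1/250 → 1/500 → 1/1000 — 5 stops shorter (darker).
Net so far: 1 stop brighter. Aperture: f/4 → f/5.6.

f/5.6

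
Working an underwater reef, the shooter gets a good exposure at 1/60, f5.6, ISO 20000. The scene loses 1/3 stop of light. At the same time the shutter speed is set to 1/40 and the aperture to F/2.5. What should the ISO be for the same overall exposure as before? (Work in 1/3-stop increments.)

ISO 3200

Scene light: 1/3 stop darker.
Shutter speed: 1/60 → 1/50 → 1/40 — 2/3 stop slower (brighter).
Aperture: f/5.6 → f/5 → f/4.5 → f/4 → f/3.5 → f/3.2 → f/2.8 → f/2.5 — 2 1/3 stops opened up (brighter).
Net so far: 2 2/3 stops brighter. ISO: 20000 → 16000 → 12800 → 10000 → 8000 → 6400 → 5000 → 4000 → 3200.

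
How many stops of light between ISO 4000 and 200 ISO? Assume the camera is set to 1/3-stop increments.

4 1/3 stops

4000 → 3200 → 2500 → 2000 → 1600 → 1250 → 1000 → 800 → 640 → 500 → 400 → 320 → 250 → 200 — count the steps: 13 third-stops = 4 1/3 stops.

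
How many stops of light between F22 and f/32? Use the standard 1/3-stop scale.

1 stop

f/22 → f/25 → f/29 → f/32 — count the steps: 3 third-stops = 1 stop.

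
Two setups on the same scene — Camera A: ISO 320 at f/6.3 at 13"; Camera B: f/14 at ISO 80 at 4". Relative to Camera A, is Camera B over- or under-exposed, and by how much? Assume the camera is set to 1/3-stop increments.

Aperture: f/6.3 → f/7.1 → f/8 → f/9 → f/10 → f/11 → f/13 → f/14 — 2 1/3 stops narrower (darker).
Shutter speed: 13 → 10 → 8 → 6 → 5 → 4 — 1 2/3 stops shorter (darker).
ISO: 320 → 250 → 200 → 160 → 125 → 100 → 80 — 2 stops lower (darker).
Net: −2 1/3 −1 2/3 −2 = −6 stops.

6 stops darker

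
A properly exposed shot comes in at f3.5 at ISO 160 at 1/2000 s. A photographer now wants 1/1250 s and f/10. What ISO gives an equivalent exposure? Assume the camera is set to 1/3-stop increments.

ISO 800

Shutter speed: 1/2000 → 1/1600 → 1/1250 — 2/3 stop longer (brighter).
Aperture: f/3.5 → f/4 → f/4.5 → f/5 → f/5.6 → f/6.3 → f/7.1 → f/8 → f/9 → f/10 — 3 stops smaller aperture (darker).
Net change so far: 2 1/3 stops darker. Offset with the ISO: 160 → 200 → 250 → 320 → 400 → 500 → 640 → 800.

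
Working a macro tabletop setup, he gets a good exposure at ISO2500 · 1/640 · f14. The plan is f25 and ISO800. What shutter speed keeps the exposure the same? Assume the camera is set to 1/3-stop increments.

1/60s

Aperture: f/14 → f/16 → f/18 → f/20 → f/22 → f/25 — 1 2/3 stops narrower (darker).
ISO: 2500 → 2000 → 1600 → 1250 → 1000 → 800 — 1 2/3 stops dropped (darker).
Net change so far: 3 1/3 stops darker. Offset with the shutter speed: 1/640 → 1/500 → 1/400 → 1/320 → 1/250 → 1/200 → 1/160 → 1/125 → 1/100 → 1/80 → 1/60.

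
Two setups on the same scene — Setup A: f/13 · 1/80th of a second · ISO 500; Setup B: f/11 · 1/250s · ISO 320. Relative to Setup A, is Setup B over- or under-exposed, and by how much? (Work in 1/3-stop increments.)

Aperture: f/13 → f/11 — 1/3 stop larger aperture (brighter).
Shutter speed: 1/80 → 1/100 → 1/125 → 1/160 → 1/200 → 1/250 — 1 2/3 stops shorter (darker).
ISO: 500 → 400 → 320 — 2/3 stop dropped (darker).
Net: +1/3 −1 2/3 −2/3 = −2 stops.

2 stops darker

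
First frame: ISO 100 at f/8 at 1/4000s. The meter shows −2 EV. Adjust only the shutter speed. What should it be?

1/1000s

Underexposed by 2 stops → need 2 stops brighter.
Shutter speed: 1/4000 → 1/2000 → 1/1000.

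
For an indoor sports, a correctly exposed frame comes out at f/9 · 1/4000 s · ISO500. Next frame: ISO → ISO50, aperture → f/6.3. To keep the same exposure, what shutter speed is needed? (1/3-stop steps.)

1/800s

ISO: 500 → 400 → 320 → 250 → 200 → 160 → 125 → 100 → 80 → 64 → 50 — 3 1/3 stops lower (darker).
Aperture: f/9 → f/8 → f/7.1 → f/6.3 — 1 stop opened up (brighter).
Net change so far: 2 1/3 stops darker. Offset with the shutter speed: 1/4000 → 1/3200 → 1/2500 → 1/2000 → 1/1600 → 1/1250 → 1/1000 → 1/800.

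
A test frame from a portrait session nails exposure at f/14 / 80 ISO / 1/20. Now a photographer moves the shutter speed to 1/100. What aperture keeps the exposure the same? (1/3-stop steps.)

Shutter speed: 1/20 → 1/25 → 1/30 → 1/40 → 1/50 → 1/60 → 1/80 → 1/100 — 2 1/3 stops faster (darker).
Need 2 1/3 stops brighter from the aperture: f/14 → f/13 → f/11 → f/10 → f/9 → f/8 → f/7.1 → f/6.3.

f/6.3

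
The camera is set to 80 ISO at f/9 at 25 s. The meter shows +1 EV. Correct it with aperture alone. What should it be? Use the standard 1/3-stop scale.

Overexposed by 1 stop → need 1 stop darker.
Aperture: f/9 → f/10 → f/11 → f/13.

f/13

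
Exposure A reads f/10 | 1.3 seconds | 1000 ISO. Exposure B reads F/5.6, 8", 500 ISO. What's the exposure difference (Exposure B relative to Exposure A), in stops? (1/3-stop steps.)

3 1/3 stops brighter

Aperture: f/10 → f/9 → f/8 → f/7.1 → f/6.3 → f/5.6 — 1 2/3 stops larger aperture (brighter).
Shutter speed: 1.3 → 1.6 → 2 → 2.5 → 3.2 → 4 → 5 → 6 → 8 — 2 2/3 stops longer (brighter).
ISO: 1000 → 800 → 640 → 500 — 1 stop dropped (darker).
Net: +1 2/3 +2 2/3 −1 = +3 1/3 stops.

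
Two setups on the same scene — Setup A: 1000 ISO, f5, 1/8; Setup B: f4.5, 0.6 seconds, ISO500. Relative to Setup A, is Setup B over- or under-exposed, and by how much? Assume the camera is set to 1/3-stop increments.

Aperture: f/5 → f/4.5 — 1/3 stop opened up (brighter).
Shutter speed: 1/8 → 1/6 → 1/5 → 1/4 → 0.3 → 0.4 → 0.5 → 0.6 — 2 1/3 stops slower (brighter).
ISO: 1000 → 800 → 640 → 500 — 1 stop lower (darker).
Net: +1/3 +2 1/3 −1 = +1 2/3 stops.

1 2/3 stops brighter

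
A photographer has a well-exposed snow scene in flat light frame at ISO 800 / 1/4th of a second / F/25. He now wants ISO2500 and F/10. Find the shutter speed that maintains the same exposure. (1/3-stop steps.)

1/80s

ISO: 800 → 1000 → 1250 → 1600 → 2000 → 2500 — 1 2/3 stops higher (brighter).
Aperture: f/25 → f/22 → f/20 → f/18 → f/16 → f/14 → f/13 → f/11 → f/10 — 2 2/3 stops larger aperture (brighter).
Net change so far: 4 1/3 stops brighter. Offset with the shutter speed: 1/4 → 1/5 → 1/6 → 1/8 → 1/10 → 1/13 → 1/15 → 1/20 → 1/25 → 1/30 → 1/40 → 1/50 → 1/60 → 1/80.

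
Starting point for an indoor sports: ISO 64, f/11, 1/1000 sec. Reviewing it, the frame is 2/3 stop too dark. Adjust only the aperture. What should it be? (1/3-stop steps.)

Underexposed by 2/3 stop → need 2/3 stop brighter.
Aperture: f/11 → f/10 → f/9.

f/9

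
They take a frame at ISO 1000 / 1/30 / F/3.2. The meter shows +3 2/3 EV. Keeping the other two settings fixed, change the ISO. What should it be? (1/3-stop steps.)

Overexposed by 3 2/3 stops → need 3 2/3 stops darker.
ISO: 1000 → 800 → 640 → 500 → 400 → 320 → 250 → 200 → 160 → 125 → 100 → 80.

ISO 80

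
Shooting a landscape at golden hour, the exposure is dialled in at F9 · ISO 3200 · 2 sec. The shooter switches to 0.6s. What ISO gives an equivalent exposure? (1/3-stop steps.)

ISO 10000

Shutter speed: 2 → 1.6 → 1.3 → 1 → 0.8 → 0.6 — 1 2/3 stops shorter (darker).
Need 1 2/3 stops brighter from the ISO: 3200 → 4000 → 5000 → 6400 → 8000 → 10000.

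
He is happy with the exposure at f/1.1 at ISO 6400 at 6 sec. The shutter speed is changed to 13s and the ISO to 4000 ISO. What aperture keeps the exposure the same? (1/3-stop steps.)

Shutter speed: 6 → 8 → 10 → 13 — 1 stop longer (brighter).
ISO: 6400 → 5000 → 4000 — 2/3 stop lower (darker).
Net change so far: 1/3 stop brighter. Offset with the aperture: f/1.1 → f/1.2.

f/1.2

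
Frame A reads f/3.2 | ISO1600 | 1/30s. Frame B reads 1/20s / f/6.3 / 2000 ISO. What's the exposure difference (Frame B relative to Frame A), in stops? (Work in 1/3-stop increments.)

1 stop darker

Aperture: f/3.2 → f/3.5 → f/4 → f/4.5 → f/5 → f/5.6 → f/6.3 — 2 stops smaller aperture (darker).
Shutter speed: 1/30 → 1/25 → 1/20 — 2/3 stop longer (brighter).
ISO: 1600 → 2000 — 1/3 stop raised (brighter).
Net: −2 +2/3 +1/3 = −1 stop.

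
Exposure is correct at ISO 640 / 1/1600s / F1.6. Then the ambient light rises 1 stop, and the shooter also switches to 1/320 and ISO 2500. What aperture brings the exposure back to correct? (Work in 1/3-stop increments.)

Scene light: 1 stop brighter.
Shutter speed: 1/1600 → 1/1250 → 1/1000 → 1/800 → 1/640 → 1/500 → 1/400 → 1/320 — 2 1/3 stops longer (brighter).
ISO: 640 → 800 → 1000 → 1250 → 1600 → 2000 → 2500 — 2 stops higher (brighter).
Net so far: 5 1/3 stops brighter. Aperture: f/1.6 → f/1.8 → f/2 → f/2.2 → f/2.5 → f/2.8 → f/3.2 → f/3.5 → f/4 → f/4.5 → f/5 → f/5.6 → f/6.3 → f/7.1 → f/8 → f/9 → f/10.

f/10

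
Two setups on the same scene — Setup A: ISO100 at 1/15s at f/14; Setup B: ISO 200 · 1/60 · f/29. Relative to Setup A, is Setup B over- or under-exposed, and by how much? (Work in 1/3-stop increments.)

3 stops darker

Aperture: f/14 → f/16 → f/18 → f/20 → f/22 → f/25 → f/29 — 2 stops narrower (darker).
Shutter speed: 1/15 → 1/20 → 1/25 → 1/30 → 1/40 → 1/50 → 1/60 — 2 stops shorter (darker).
ISO: 100 → 125 → 160 → 200 — 1 stop higher (brighter).
Net: −2 −2 +1 = −3 stops.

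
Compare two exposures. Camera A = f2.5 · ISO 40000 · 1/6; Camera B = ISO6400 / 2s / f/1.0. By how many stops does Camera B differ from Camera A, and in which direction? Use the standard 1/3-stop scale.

3 2/3 stops brighter

Aperture: f/2.5 → f/2.2 → f/2 → f/1.8 → f/1.6 → f/1.4 → f/1.2 → f/1.1 → f/1.0 — 2 2/3 stops larger aperture (brighter).
Shutter speed: 1/6 → 1/5 → 1/4 → 0.3 → 0.4 → 0.5 → 0.6 → 0.8 → 1 → 1.3 → 1.6 → 2 — 3 2/3 stops longer (brighter).
ISO: 40000 → 32000 → 25600 → 20000 → 16000 → 12800 → 10000 → 8000 → 6400 — 2 2/3 stops lower (darker).
Net: +2 2/3 +3 2/3 −2 2/3 = +3 2/3 stops.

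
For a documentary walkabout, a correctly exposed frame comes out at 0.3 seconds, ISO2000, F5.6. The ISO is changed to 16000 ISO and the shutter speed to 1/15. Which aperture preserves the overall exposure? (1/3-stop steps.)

f/7.1

ISO: 2000 → 2500 → 3200 → 4000 → 5000 → 6400 → 8000 → 10000 → 12800 → 16000 — 3 stops higher (brighter).
Shutter speed: 0.3 → 1/4 → 1/5 → 1/6 → 1/8 → 1/10 → 1/13 → 1/15 — 2 1/3 stops faster (darker).
Net change so far: 2/3 stop brighter. Offset with the aperture: f/5.6 → f/6.3 → f/7.1.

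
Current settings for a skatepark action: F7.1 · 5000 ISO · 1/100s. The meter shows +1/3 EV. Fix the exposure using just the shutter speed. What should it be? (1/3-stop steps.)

Overexposed by 1/3 stop → need 1/3 stop darker.
Shutter speed: 1/100 → 1/125.

1/125s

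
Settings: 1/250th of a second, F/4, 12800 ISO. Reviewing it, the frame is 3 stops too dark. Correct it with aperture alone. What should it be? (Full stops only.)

Underexposed by 3 stops → need 3 stops brighter.
Aperture: f/4 → f/2.8 → f/2 → f/1.4.

f/1.4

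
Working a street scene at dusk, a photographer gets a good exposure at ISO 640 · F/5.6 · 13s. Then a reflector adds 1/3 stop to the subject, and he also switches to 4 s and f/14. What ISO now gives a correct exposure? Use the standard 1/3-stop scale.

ISO 10000

Scene light: 1/3 stop brighter.
Shutter speed: 13 → 10 → 8 → 6 → 5 → 4 — 1 2/3 stops shorter (darker).
Aperture: f/5.6 → f/6.3 → f/7.1 → f/8 → f/9 → f/10 → f/11 → f/13 → f/14 — 2 2/3 stops smaller aperture (darker).
Net so far: 4 stops darker. ISO: 640 → 800 → 1000 → 1250 → 1600 → 2000 → 2500 → 3200 → 4000 → 5000 → 6400 → 8000 → 10000.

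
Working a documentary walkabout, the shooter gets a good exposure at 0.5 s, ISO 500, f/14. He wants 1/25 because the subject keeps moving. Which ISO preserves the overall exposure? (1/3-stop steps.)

Shutter speed: 0.5 → 0.4 → 0.3 → 1/4 → 1/5 → 1/6 → 1/8 → 1/10 → 1/13 → 1/15 → 1/20 → 1/25 — 3 2/3 stops faster (darker).
Need 3 2/3 stops brighter from the ISO: 500 → 640 → 800 → 1000 → 1250 → 1600 → 2000 → 2500 → 3200 → 4000 → 5000 → 6400.

ISO 6400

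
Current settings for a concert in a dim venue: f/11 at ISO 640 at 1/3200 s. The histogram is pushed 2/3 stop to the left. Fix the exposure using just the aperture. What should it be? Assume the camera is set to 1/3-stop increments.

f/9

Underexposed by 2/3 stop → need 2/3 stop brighter.
Aperture: f/11 → f/10 → f/9.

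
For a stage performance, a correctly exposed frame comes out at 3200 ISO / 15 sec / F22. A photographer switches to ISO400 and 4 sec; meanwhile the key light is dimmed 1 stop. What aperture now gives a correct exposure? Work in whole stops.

f/2.8

Scene light: 1 stop darker.
ISO: 3200 → 1600 → 800 → 400 — 3 stops lower (darker).
Shutter speed: 15 → 8 → 4 — 2 stops shorter (darker).
Net so far: 6 stops darker. Aperture: f/22 → f/16 → f/11 → f/8 → f/5.6 → f/4 → f/2.8.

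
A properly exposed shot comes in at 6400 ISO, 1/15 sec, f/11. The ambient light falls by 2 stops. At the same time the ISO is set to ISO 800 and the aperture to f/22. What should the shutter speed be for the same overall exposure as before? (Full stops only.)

Scene light: 2 stops darker.
ISO: 6400 → 3200 → 1600 → 800 — 3 stops dropped (darker).
Aperture: f/11 → f/16 → f/22 — 2 stops stopped down (darker).
Net so far: 7 stops darker. Shutter speed: 1/15 → 1/8 → 1/4 → 1/2 → 1 → 2 → 4 → 8.

8 s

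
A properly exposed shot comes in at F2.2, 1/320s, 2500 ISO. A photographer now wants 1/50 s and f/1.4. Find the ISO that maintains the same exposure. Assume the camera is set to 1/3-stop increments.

ISO 160

Shutter speed: 1/320 → 1/250 → 1/200 → 1/160 → 1/125 → 1/100 → 1/80 → 1/60 → 1/50 — 2 2/3 stops slower (brighter).
Aperture: f/2.2 → f/2 → f/1.8 → f/1.6 → f/1.4 — 1 1/3 stops wider (brighter).
Net change so far: 4 stops brighter. Offset with the ISO: 2500 → 2000 → 1600 → 1250 → 1000 → 800 → 640 → 500 → 400 → 320 → 250 → 200 → 160.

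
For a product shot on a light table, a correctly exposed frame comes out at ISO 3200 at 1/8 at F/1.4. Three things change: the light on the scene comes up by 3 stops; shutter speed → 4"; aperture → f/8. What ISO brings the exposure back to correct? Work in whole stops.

ISO 400

Scene light: 3 stops brighter.
Shutter speed: 1/8 → 1/4 → 1/2 → 1 → 2 → 4 — 5 stops slower (brighter).
Aperture: f/1.4 → f/2 → f/2.8 → f/4 → f/5.6 → f/8 — 5 stops stopped down (darker).
Net so far: 3 stops brighter. ISO: 3200 → 1600 → 800 → 400.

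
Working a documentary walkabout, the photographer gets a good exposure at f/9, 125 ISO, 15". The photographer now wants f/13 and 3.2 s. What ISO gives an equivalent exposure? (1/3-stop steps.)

Aperture: f/9 → f/10 → f/11 → f/13 — 1 stop stopped down (darker).
Shutter speed: 15 → 13 → 10 → 8 → 6 → 5 → 4 → 3.2 — 2 1/3 stops shorter (darker).
Net change so far: 3 1/3 stops darker. Offset with the ISO: 125 → 160 → 200 → 250 → 320 → 400 → 500 → 640 → 800 → 1000 → 1250.

ISO 1250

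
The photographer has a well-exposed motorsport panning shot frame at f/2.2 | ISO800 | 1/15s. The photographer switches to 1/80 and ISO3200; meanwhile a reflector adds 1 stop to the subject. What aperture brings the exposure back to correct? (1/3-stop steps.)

Scene light: 1 stop brighter.
Shutter speed: 1/15 → 1/20 → 1/25 → 1/30 → 1/40 → 1/50 → 1/60 → 1/80 — 2 1/3 stops faster (darker).
ISO: 800 → 1000 → 1250 → 1600 → 2000 → 2500 → 3200 — 2 stops raised (brighter).
Net so far: 2/3 stop brighter. Aperture: f/2.2 → f/2.5 → f/2.8.

f/2.8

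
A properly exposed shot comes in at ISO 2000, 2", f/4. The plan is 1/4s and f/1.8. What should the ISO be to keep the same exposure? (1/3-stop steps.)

ISO 3200

Shutter speed: 2 → 1.6 → 1.3 → 1 → 0.8 → 0.6 → 0.5 → 0.4 → 0.3 → 1/4 — 3 stops shorter (darker).
Aperture: f/4 → f/3.5 → f/3.2 → f/2.8 → f/2.5 → f/2.2 → f/2 → f/1.8 — 2 1/3 stops opened up (brighter).
Net change so far: 2/3 stop darker. Offset with the ISO: 2000 → 2500 → 3200.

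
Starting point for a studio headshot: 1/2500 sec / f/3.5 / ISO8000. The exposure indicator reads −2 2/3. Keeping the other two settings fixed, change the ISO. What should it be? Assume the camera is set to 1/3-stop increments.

Underexposed by 2 2/3 stops → need 2 2/3 stops brighter.
ISO: 8000 → 10000 → 12800 → 16000 → 20000 → 25600 → 32000 → 40000 → 51200.

ISO 51200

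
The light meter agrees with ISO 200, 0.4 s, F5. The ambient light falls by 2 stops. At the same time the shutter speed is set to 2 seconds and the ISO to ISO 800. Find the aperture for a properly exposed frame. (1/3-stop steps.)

f/11

Scene light: 2 stops darker.
Shutter speed: 0.4 → 0.5 → 0.6 → 0.8 → 1 → 1.3 → 1.6 → 2 — 2 1/3 stops longer (brighter).
ISO: 200 → 250 → 320 → 400 → 500 → 640 → 800 — 2 stops raised (brighter).
Net so far: 2 1/3 stops brighter. Aperture: f/5 → f/5.6 → f/6.3 → f/7.1 → f/8 → f/9 → f/10 → f/11.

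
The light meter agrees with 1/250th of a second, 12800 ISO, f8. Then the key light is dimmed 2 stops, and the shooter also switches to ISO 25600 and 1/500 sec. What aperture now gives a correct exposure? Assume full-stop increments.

Scene light: 2 stops darker.
ISO: 12800 → 25600 — 1 stop raised (brighter).
Shutter speed: 1/250 → 1/500 — 1 stop faster (darker).
Net so far: 2 stops darker. Aperture: f/8 → f/5.6 → f/4.

f/4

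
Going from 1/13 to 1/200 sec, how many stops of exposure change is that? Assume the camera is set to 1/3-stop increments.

4 stops

1/13 → 1/15 → 1/20 → 1/25 → 1/30 → 1/40 → 1/50 → 1/60 → 1/80 → 1/100 → 1/125 → 1/160 → 1/200 — count the steps: 12 third-stops = 4 stops.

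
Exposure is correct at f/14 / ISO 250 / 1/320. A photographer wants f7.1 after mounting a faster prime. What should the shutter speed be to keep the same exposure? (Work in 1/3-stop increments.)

Aperture: f/14 → f/13 → f/11 → f/10 → f/9 → f/8 → f/7.1 — 2 stops wider (brighter).
Need 2 stops darker from the shutter speed: 1/320 → 1/400 → 1/500 → 1/640 → 1/800 → 1/1000 → 1/1250.

1/1250s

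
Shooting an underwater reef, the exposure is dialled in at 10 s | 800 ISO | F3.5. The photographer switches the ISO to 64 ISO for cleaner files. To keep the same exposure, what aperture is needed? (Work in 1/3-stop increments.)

f/1.0

ISO: 800 → 640 → 500 → 400 → 320 → 250 → 200 → 160 → 125 → 100 → 80 → 64 — 3 2/3 stops lower (darker).
Need 3 2/3 stops brighter from the aperture: f/3.5 → f/3.2 → f/2.8 → f/2.5 → f/2.2 → f/2 → f/1.8 → f/1.6 → f/1.4 → f/1.2 → f/1.1 → f/1.0.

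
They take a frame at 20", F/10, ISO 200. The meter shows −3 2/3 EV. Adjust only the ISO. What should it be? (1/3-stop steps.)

ISO 2500

Underexposed by 3 2/3 stops → need 3 2/3 stops brighter.
ISO: 200 → 250 → 320 → 400 → 500 → 640 → 800 → 1000 → 1250 → 1600 → 2000 → 2500.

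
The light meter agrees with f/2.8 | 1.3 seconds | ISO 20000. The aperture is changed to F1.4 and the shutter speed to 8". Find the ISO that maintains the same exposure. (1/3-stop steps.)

ISO 800

Aperture: f/2.8 → f/2.5 → f/2.2 → f/2 → f/1.8 → f/1.6 → f/1.4 — 2 stops opened up (brighter).
Shutter speed: 1.3 → 1.6 → 2 → 2.5 → 3.2 → 4 → 5 → 6 → 8 — 2 2/3 stops longer (brighter).
Net change so far: 4 2/3 stops brighter. Offset with the ISO: 20000 → 16000 → 12800 → 10000 → 8000 → 6400 → 5000 → 4000 → 3200 → 2500 → 2000 → 1600 → 1250 → 1000 → 800.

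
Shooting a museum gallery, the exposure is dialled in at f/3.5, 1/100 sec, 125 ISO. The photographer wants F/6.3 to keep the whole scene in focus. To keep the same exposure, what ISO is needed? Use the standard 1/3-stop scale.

ISO 400

Aperture: f/3.5 → f/4 → f/4.5 → f/5 → f/5.6 → f/6.3 — 1 2/3 stops narrower (darker).
Need 1 2/3 stops brighter from the ISO: 125 → 160 → 200 → 250 → 320 → 400.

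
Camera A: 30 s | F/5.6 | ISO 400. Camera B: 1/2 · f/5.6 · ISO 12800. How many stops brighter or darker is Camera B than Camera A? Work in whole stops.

Aperture: unchanged.
Shutter speed: 30 → 15 → 8 → 4 → 2 → 1 → 1/2 — 6 stops faster (darker).
ISO: 400 → 800 → 1600 → 3200 → 6400 → 12800 — 5 stops raised (brighter).
Net: −6 +5 = −1 stop.

1 stop darker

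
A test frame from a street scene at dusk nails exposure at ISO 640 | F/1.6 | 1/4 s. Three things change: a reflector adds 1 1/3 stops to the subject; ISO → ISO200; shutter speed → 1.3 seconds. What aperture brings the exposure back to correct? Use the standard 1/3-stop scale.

f/3.2

Scene light: 1 1/3 stops brighter.
ISO: 640 → 500 → 400 → 320 → 250 → 200 — 1 2/3 stops lower (darker).
Shutter speed: 1/4 → 0.3 → 0.4 → 0.5 → 0.6 → 0.8 → 1 → 1.3 — 2 1/3 stops longer (brighter).
Net so far: 2 stops brighter. Aperture: f/1.6 → f/1.8 → f/2 → f/2.2 → f/2.5 → f/2.8 → f/3.2.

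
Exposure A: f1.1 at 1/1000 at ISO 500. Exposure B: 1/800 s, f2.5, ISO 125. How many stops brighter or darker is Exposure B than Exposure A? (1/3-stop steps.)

Aperture: f/1.1 → f/1.2 → f/1.4 → f/1.6 → f/1.8 → f/2 → f/2.2 → f/2.5 — 2 1/3 stops narrower (darker).
Shutter speed: 1/1000 → 1/800 — 1/3 stop slower (brighter).
ISO: 500 → 400 → 320 → 250 → 200 → 160 → 125 — 2 stops lower (darker).
Net: −2 1/3 +1/3 −2 = −4 stops.

4 stops darker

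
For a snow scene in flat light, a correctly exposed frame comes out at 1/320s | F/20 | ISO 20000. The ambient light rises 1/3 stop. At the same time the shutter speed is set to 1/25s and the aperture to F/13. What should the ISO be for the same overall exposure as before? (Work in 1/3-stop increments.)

ISO 500

Scene light: 1/3 stop brighter.
Shutter speed: 1/320 → 1/250 → 1/200 → 1/160 → 1/125 → 1/100 → 1/80 → 1/60 → 1/50 → 1/40 → 1/30 → 1/25 — 3 2/3 stops slower (brighter).
Aperture: f/20 → f/18 → f/16 → f/14 → f/13 — 1 1/3 stops opened up (brighter).
Net so far: 5 1/3 stops brighter. ISO: 20000 → 16000 → 12800 → 10000 → 8000 → 6400 → 5000 → 4000 → 3200 → 2500 → 2000 → 1600 → 1250 → 1000 → 800 → 640 → 500.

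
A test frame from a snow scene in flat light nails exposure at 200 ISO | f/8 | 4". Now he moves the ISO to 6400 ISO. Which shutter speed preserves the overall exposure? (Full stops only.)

1/8s

ISO: 200 → 400 → 800 → 1600 → 3200 → 6400 — 5 stops higher (brighter).
Need 5 stops darker from the shutter speed: 4 → 2 → 1 → 1/2 → 1/4 → 1/8.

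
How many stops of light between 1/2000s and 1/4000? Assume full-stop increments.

1 stop

1/2000 → 1/4000 — count the steps: 1 stop.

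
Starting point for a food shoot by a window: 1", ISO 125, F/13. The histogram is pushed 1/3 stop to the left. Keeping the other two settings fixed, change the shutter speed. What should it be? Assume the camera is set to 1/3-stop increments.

1.3 s

Underexposed by 1/3 stop → need 1/3 stop brighter.
Shutter speed: 1 → 1.3.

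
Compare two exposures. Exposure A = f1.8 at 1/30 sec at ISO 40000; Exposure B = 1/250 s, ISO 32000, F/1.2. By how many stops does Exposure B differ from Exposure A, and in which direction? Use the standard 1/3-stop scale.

Aperture: f/1.8 → f/1.6 → f/1.4 → f/1.2 — 1 stop larger aperture (brighter).
Shutter speed: 1/30 → 1/40 → 1/50 → 1/60 → 1/80 → 1/100 → 1/125 → 1/160 → 1/200 → 1/250 — 3 stops faster (darker).
ISO: 40000 → 32000 — 1/3 stop lower (darker).
Net: +1 −3 −1/3 = −2 1/3 stops.

2 1/3 stops darker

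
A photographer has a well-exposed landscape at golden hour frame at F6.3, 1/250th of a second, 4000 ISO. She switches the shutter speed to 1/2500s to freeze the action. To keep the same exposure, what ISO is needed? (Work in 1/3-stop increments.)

ISO 40000

Shutter speed: 1/250 → 1/320 → 1/400 → 1/500 → 1/640 → 1/800 → 1/1000 → 1/1250 → 1/1600 → 1/2000 → 1/2500 — 3 1/3 stops shorter (darker).
Need 3 1/3 stops brighter from the ISO: 4000 → 5000 → 6400 → 8000 → 10000 → 12800 → 16000 → 20000 → 25600 → 32000 → 40000.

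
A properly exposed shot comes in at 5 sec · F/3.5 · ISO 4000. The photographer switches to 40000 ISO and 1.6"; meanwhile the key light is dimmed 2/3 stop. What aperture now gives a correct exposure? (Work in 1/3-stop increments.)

f/5

Scene light: 2/3 stop darker.
ISO: 4000 → 5000 → 6400 → 8000 → 10000 → 12800 → 16000 → 20000 → 25600 → 32000 → 40000 — 3 1/3 stops raised (brighter).
Shutter speed: 5 → 4 → 3.2 → 2.5 → 2 → 1.6 — 1 2/3 stops shorter (darker).
Net so far: 1 stop brighter. Aperture: f/3.5 → f/4 → f/4.5 → f/5.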